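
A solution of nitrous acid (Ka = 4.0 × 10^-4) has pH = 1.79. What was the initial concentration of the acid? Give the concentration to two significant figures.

[H+] = 10^(-1.79) = 1.62 × 10^-2 M = x
Ka = x²/(C₀ − x) ⇒ C₀ = x + x²/Ka
C₀ = 1.62 × 10^-2 + (1.62 × 10^-2)²/(4.0 × 10^-4) = 6.72 × 10^-1 M

C₀ = 6.7 × 10^-1 M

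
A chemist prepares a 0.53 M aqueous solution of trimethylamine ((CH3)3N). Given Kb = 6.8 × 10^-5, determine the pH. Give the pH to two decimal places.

(CH3)3N + H2O ⇌ (CH3)3NH+ + OH-
From the ICE table, Kb = [OH-]²/(0.53 − [OH-]) = 6.8 × 10^-5.
Since Kb ≪ C₀, [OH-] ≈ √(Kb·C₀) = 6.00 × 10^-3 M.
([OH-]/C₀ = 1.1% < 5%, so the approximation holds.)
pOH = −log(6.00 × 10^-3) = 2.22; pH = 14.00 − 2.22 = 11.78

pH = 11.78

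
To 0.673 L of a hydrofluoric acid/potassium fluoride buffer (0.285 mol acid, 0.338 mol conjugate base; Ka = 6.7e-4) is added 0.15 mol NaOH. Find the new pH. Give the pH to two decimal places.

OH- converts HF to F-: HF → 0.135 mol, F- → 0.488 mol.
pKa = −log(6.7 × 10^-4) = 3.174
pH = pKa + log(n_F-/n_HF) = 3.174 + log(0.488/0.135) = 3.174 + (+0.558)

pH = 3.73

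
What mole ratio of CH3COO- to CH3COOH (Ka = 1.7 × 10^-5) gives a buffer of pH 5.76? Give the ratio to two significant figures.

pKa = -log(1.7 × 10^-5) = 4.770
pH = pKa + log(r) ⇒ log(r) = 5.76 − 4.770 = +0.990
r = [CH3COO-]/[CH3COOH] = 10^(+0.990) = 9.77

ratio = 9.8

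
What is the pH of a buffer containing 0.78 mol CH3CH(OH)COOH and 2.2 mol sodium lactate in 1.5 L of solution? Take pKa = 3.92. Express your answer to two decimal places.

Using pH = pKa + log([base]/[acid]) with [base]/[acid] = 2.2/0.78:
pH = 3.92 + (+0.450) = 4.37

pH = 4.37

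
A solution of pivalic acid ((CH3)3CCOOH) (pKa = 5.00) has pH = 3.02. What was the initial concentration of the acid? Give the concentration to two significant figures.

[H+] = 10^(-3.02) = 9.55 × 10^-4 M = x
Ka = 10^(−5.00) = 1.00 × 10^-5
Ka = x²/(C₀ − x) ⇒ C₀ = x + x²/Ka
C₀ = 9.55 × 10^-4 + (9.55 × 10^-4)²/(1.00 × 10^-5) = 9.22 × 10^-2 M

C₀ = 9.2 × 10^-2 M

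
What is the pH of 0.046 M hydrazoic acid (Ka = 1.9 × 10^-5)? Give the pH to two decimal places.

HN3 ⇌ N3- + H+
From the ICE table, Ka = [H+]²/(0.046 − [H+]) = 1.9 × 10^-5.
Neglecting [H+] in the denominator: [H+] = √(1.9 × 10^-5 × 0.046) = 9.35 × 10^-4 M
Check: 2% ionized — well under 5%, approximation valid.
pH = −log[H+] = −log(9.35 × 10^-4) = 3.03

pH = 3.03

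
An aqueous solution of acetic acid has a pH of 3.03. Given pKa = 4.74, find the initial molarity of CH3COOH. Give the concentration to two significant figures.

C₀ = 4.9 × 10^-2 M

[H+] = 10^(-3.03) = 9.33 × 10^-4 M = x
Ka = 10^(−4.74) = 1.82 × 10^-5
Ka = x²/(C₀ − x) ⇒ C₀ = x + x²/Ka
C₀ = 9.33 × 10^-4 + (9.33 × 10^-4)²/(1.82 × 10^-5) = 4.88 × 10^-2 M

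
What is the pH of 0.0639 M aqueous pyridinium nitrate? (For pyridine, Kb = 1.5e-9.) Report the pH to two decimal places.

C5H5NH+ is the conjugate acid of the weak base C5H5N.
Ka = Kw/Kb = 1.0×10^-14 / 1.5 × 10^-9 = 6.67 × 10^-6
From the ICE table, Ka = x²/(0.0639 − x) = 6.67 × 10^-6.
Assume x ≪ 0.0639: x ≈ √(6.67 × 10^-6 × 0.0639) = 6.53 × 10^-4 M
(x/C₀ = 1% < 5%, so the approximation holds.)
pH = −log[H+] = −log(6.53 × 10^-4) = 3.19

pH = 3.19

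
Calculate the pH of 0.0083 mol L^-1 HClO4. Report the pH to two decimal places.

HClO4 is a strong acid and dissociates completely, so [H+] = 0.0083 M.
pH = -log(0.0083) = 2.08

pH = 2.08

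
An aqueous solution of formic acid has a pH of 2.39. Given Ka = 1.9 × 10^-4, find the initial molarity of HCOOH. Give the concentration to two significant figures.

[H+] = 10^(-2.39) = 4.07 × 10^-3 M = x
Ka = x²/(C₀ − x) ⇒ C₀ = x + x²/Ka
C₀ = 4.07 × 10^-3 + (4.07 × 10^-3)²/(1.9 × 10^-4) = 9.13 × 10^-2 M

C₀ = 9.1 × 10^-2 M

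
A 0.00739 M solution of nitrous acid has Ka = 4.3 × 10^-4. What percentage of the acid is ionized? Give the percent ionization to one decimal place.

HNO2 ⇌ NO2- + H+; let x = [H+] at equilibrium.
Ka = x²/(C₀ − x); solving the quadratic gives x = 1.58 × 10^-3 M.
% ionization = x/C₀ × 100% = 1.58 × 10^-3/0.00739 × 100% = 21.4%

21.4%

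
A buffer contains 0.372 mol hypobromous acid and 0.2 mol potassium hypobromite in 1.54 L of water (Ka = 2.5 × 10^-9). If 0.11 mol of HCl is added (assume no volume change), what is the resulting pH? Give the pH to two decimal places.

pH = 7.87

Added H+ converts OBr- to HOBr: HOBr → 0.482 mol, OBr- → 0.09 mol.
pKa = −log(2.5 × 10^-9) = 8.602
pH = pKa + log([A⁻]/[HA]) = 8.602 + log(0.09/0.482) = 8.602 -0.729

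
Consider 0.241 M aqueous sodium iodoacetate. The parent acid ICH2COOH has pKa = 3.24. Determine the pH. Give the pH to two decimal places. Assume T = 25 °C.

pH = 8.31

ICH2COO- is the conjugate base of the weak acid ICH2COOH.
Ka = 10^(−3.24) = 5.75 × 10^-4
Kb = Kw/Ka = 1.0×10^-14 / 5.75 × 10^-4 = 1.74 × 10^-11
Kb = x²/(0.241 − x) = 1.74 × 10^-11
Since Kb ≪ C₀, x ≈ √(Kb·C₀) = 2.05 × 10^-6 M.
Check: 0.00085% ionized — well under 5%, approximation valid.
pOH = −log(2.05 × 10^-6) = 5.69; pH = 14.00 − 5.69 = 8.31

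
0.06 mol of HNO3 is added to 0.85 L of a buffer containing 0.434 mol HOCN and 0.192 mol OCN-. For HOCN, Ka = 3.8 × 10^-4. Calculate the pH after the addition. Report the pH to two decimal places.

pH = 2.85

Added H+ converts OCN- to HOCN: HOCN → 0.494 mol, OCN- → 0.132 mol.
pKa = −log(3.8 × 10^-4) = 3.420
pH = pKa + log(n_OCN-/n_HOCN) = 3.420 + log(0.132/0.494) = 3.420 + (-0.573)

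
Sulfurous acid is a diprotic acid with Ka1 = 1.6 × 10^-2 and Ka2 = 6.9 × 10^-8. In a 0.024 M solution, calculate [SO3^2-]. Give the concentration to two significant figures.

6.9 × 10^-8 M

First ionization gives [H+] ≈ [HSO3-] = 1.32 × 10^-2 M.
Second step: Ka2 = [H+][SO3^2-]/[HSO3-] ≈ [SO3^2-] (since [H+] ≈ [HSO3-]).
So [SO3^2-] ≈ Ka2.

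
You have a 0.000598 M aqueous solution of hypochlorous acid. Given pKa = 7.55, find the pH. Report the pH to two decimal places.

HOCl ⇌ OCl- + H+
Ka = 10^(−7.55) = 2.82 × 10^-8
From the ICE table, Ka = [H+]²/(0.000598 − [H+]) = 2.82 × 10^-8.
Neglecting [H+] in the denominator: [H+] = √(2.82 × 10^-8 × 0.000598) = 4.11 × 10^-6 M
pH = −log(4.11 × 10^-6) = 5.39

pH = 5.39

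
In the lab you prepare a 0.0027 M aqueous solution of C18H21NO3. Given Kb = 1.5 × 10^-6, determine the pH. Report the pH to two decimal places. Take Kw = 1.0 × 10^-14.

pH = 9.80

C18H21NO3 + H2O ⇌ C18H22NO3+ + OH-
From the ICE table, Kb = x²/(0.0027 − x) = 1.5 × 10^-6.
Assume x ≪ 0.0027: x ≈ √(1.5 × 10^-6 × 0.0027) = 6.36 × 10^-5 M
pOH = −log(6.36 × 10^-5) = 4.20; pH = 14.00 − 4.20 = 9.80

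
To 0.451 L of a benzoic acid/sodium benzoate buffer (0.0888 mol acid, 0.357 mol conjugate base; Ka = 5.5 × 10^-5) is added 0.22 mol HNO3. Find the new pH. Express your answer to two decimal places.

pH = 3.91

Added H+ converts C6H5COO- to C6H5COOH: C6H5COOH → 0.309 mol, C6H5COO- → 0.137 mol.
pKa = −log(5.5 × 10^-5) = 4.260
pH = pKa + log([A⁻]/[HA]) = 4.260 + log(0.137/0.309) = 4.260 -0.353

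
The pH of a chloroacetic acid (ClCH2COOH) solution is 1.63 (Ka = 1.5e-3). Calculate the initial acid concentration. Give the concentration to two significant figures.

C₀ = 3.9 × 10^-1 M

[H+] = 10^(-1.63) = 2.34 × 10^-2 M = x
Ka = x²/(C₀ − x) ⇒ C₀ = x + x²/Ka
C₀ = 2.34 × 10^-2 + (2.34 × 10^-2)²/(1.5 × 10^-3) = 3.88 × 10^-1 M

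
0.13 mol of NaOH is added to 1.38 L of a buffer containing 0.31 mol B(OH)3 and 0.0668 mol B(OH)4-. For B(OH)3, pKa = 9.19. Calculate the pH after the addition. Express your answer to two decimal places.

After neutralization: n(B(OH)3) = 0.18 mol, n(B(OH)4-) = 0.197 mol.
pH = pKa + log(n_B(OH)4-/n_B(OH)3) = 9.19 + log(0.197/0.18) = 9.19 + (+0.039)

pH = 9.23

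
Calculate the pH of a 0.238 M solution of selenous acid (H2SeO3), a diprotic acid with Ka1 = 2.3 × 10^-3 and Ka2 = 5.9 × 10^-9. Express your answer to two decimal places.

Since Ka1 ≫ Ka2, the first ionization dominates [H+].
Ka1 = x²/(0.238 − x) = 2.3 × 10^-3
Solving the quadratic: x = (−Ka1 + √(Ka1² + 4·Ka1·C₀))/2 = 2.23 × 10^-2 M
pH = −log(2.23 × 10^-2) = 1.65

pH = 1.65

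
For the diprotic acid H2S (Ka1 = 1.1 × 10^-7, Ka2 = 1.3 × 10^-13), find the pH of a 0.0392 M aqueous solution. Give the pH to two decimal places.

pH = 4.18

Ka1 ≫ Ka2, so treat the first dissociation as the only significant source of H+.
Ka1 = x²/(0.0392 − x) = 1.1 × 10^-7
x ≈ √(1.1 × 10^-7 × 0.0392) = 6.57 × 10^-5 M
pH = −log(6.57 × 10^-5) = 4.18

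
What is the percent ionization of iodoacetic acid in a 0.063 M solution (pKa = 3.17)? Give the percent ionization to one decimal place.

9.8%

ICH2COOH ⇌ ICH2COO- + H+; let x = [H+] at equilibrium.
Ka = 10^(−3.17) = 6.76 × 10^-4
Ka = x²/(C₀ − x); solving the quadratic gives x = 6.20 × 10^-3 M.
% ionization = x/C₀ × 100% = 6.20 × 10^-3/0.063 × 100% = 9.8%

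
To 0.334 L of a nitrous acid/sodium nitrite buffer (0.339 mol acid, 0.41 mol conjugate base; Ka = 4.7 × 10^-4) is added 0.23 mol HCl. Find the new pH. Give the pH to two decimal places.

Added H+ converts NO2- to HNO2: HNO2 → 0.569 mol, NO2- → 0.18 mol.
pKa = −log(4.7 × 10^-4) = 3.328
Henderson–Hasselbalch with mole ratio 0.18/0.569: pH = 3.328 + (-0.500)

pH = 2.83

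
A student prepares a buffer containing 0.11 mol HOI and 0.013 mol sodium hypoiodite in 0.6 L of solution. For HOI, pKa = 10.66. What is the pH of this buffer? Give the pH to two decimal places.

Using pH = pKa + log([base]/[acid]) with [base]/[acid] = 0.013/0.11:
pH = 10.66 + (-0.927) = 9.73

pH = 9.73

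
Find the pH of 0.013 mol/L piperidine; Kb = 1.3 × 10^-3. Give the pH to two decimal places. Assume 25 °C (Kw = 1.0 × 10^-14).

C5H10NH + H2O ⇌ C5H10NH2+ + OH-
From the ICE table, Kb = [OH-]²/(0.013 − [OH-]) = 1.3 × 10^-3.
The 5% rule fails; solving [OH-]² + Kb·[OH-] − Kb·C₀ = 0 exactly:
[OH-] = (−Kb + √(Kb² + 4·Kb·C₀))/2 = 3.51 × 10^-3 M
pOH = −log(3.51 × 10^-3) = 2.45; pH = 14.00 − 2.45 = 11.55

pH = 11.55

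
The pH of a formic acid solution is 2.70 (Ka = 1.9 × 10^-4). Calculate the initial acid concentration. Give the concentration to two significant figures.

C₀ = 2.3 × 10^-2 M

[H+] = 10^(-2.70) = 2.00 × 10^-3 M = x
Ka = x²/(C₀ − x) ⇒ C₀ = x + x²/Ka
C₀ = 2.00 × 10^-3 + (2.00 × 10^-3)²/(1.9 × 10^-4) = 2.31 × 10^-2 M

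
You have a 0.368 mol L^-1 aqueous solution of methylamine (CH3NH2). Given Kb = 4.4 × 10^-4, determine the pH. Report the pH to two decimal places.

CH3NH2 + H2O ⇌ CH3NH3+ + OH-
From the ICE table, Kb = [OH-]²/(0.368 − [OH-]) = 4.4 × 10^-4.
Neglecting [OH-] in the denominator: [OH-] = √(4.4 × 10^-4 × 0.368) = 1.27 × 10^-2 M
Check: 3.5% ionized — well under 5%, approximation valid.
pOH = −log(1.27 × 10^-2) = 1.90; pH = 14.00 − 1.90 = 12.10

pH = 12.10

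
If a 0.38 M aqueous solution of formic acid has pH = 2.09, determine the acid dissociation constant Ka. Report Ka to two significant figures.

Ka = 1.8 × 10^-4

[H+] = 10^(-2.09) = 8.13 × 10^-3 M
At equilibrium [HA] = 0.38 − 8.13 × 10^-3 = 3.72 × 10^-1 M
Ka = [H+][A-]/[HA] = (8.13 × 10^-3)² / 3.72 × 10^-1 = 1.8 × 10^-4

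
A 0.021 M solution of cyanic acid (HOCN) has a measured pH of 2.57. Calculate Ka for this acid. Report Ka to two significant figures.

Ka = 4.0 × 10^-4

[H+] = 10^(-2.57) = 2.69 × 10^-3 M
At equilibrium [HA] = 0.021 − 2.69 × 10^-3 = 1.83 × 10^-2 M
Ka = [H+][A-]/[HA] = (2.69 × 10^-3)² / 1.83 × 10^-2 = 4.0 × 10^-4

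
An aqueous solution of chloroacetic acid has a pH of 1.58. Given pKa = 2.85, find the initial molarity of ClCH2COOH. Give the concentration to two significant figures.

[H+] = 10^(-1.58) = 2.63 × 10^-2 M = x
Ka = 10^(−2.85) = 1.41 × 10^-3
Ka = x²/(C₀ − x) ⇒ C₀ = x + x²/Ka
C₀ = 2.63 × 10^-2 + (2.63 × 10^-2)²/(1.41 × 10^-3) = 5.17 × 10^-1 M

C₀ = 5.2 × 10^-1 M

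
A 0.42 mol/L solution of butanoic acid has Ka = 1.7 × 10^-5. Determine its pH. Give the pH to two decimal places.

pH = 2.57

CH3(CH2)2COOH ⇌ CH3(CH2)2COO- + H+
From the ICE table, Ka = [H+]²/(0.42 − [H+]) = 1.7 × 10^-5.
Assume [H+] ≪ 0.42: [H+] ≈ √(1.7 × 10^-5 × 0.42) = 2.67 × 10^-3 M
pH = −log[H+] = −log(2.67 × 10^-3) = 2.57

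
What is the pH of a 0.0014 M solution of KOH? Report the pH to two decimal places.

KOH is a strong base; [OH-] = 0.0014 M.
pOH = -log(0.0014) = 2.85
pH = 14.00 - 2.85 = 11.15

pH = 11.15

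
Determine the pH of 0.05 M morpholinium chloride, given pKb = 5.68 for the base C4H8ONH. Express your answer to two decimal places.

C4H8ONH2+ is the conjugate acid of the weak base C4H8ONH.
Kb = 10^(−5.68) = 2.09 × 10^-6
Ka = Kw/Kb = 1.0×10^-14 / 2.09 × 10^-6 = 4.78 × 10^-9
Let x = [H+] at equilibrium. Ka = x²/(0.05 − x).
Since Ka ≪ C₀, x ≈ √(Ka·C₀) = 1.55 × 10^-5 M.
(x/C₀ = 0.031% < 5%, so the approximation holds.)
pH = −log[H+] = −log(1.55 × 10^-5) = 4.81

pH = 4.81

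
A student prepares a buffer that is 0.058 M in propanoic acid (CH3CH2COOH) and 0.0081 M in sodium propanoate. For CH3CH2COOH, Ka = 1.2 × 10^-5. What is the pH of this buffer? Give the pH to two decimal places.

pKa = −log(1.2 × 10^-5) = 4.921
pH = pKa + log([A⁻]/[HA]) = 4.921 + log(0.0081/0.058)
pH = 4.921 + (-0.855) = 4.07

pH = 4.07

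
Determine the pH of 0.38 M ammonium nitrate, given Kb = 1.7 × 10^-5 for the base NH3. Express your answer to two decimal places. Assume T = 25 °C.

NH4+ is the conjugate acid of the weak base NH3.
Ka = Kw/Kb = 1.0×10^-14 / 1.7 × 10^-5 = 5.88 × 10^-10
Ka = [H+]²/(0.38 − [H+]) = 5.88 × 10^-10
Assume [H+] ≪ 0.38: [H+] ≈ √(5.88 × 10^-10 × 0.38) = 1.49 × 10^-5 M
([H+]/C₀ = 0.0039% < 5%, so the approximation holds.)
pH = −log[H+] = −log(1.49 × 10^-5) = 4.83

pH = 4.83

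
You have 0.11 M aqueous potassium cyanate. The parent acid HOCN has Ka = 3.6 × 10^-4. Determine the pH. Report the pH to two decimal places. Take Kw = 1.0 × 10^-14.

OCN- is the conjugate base of the weak acid HOCN.
Kb = Kw/Ka = 1.0×10^-14 / 3.6 × 10^-4 = 2.78 × 10^-11
From the ICE table, Kb = [OH-]²/(0.11 − [OH-]) = 2.78 × 10^-11.
Neglecting [OH-] in the denominator: [OH-] = √(2.78 × 10^-11 × 0.11) = 1.75 × 10^-6 M
([OH-]/C₀ = 0.0016% < 5%, so the approximation holds.)
pOH = −log(1.75 × 10^-6) = 5.76; pH = 14.00 − 5.76 = 8.24

pH = 8.24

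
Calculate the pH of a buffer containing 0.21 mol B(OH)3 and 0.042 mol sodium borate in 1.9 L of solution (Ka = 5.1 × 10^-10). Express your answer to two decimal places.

pKa = −log(5.1 × 10^-10) = 9.292
Henderson–Hasselbalch: pH = pKa + log([B(OH)4-]/[B(OH)3]) = 9.292 + log(0.042/0.21)
pH = 9.292 + (-0.699) = 8.59

pH = 8.59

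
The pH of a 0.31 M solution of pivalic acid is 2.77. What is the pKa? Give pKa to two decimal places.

[H+] = 10^(-2.77) = 1.70 × 10^-3 M
At equilibrium [HA] = 0.31 − 1.70 × 10^-3 = 3.08 × 10^-1 M
Ka = [H+][A-]/[HA] = (1.70 × 10^-3)² / 3.08 × 10^-1 = 9.38 × 10^-6
pKa = -log(9.38 × 10^-6) = 5.03

pKa = 5.03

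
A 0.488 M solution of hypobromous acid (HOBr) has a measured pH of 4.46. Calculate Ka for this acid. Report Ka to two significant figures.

[H+] = 10^(-4.46) = 3.47 × 10^-5 M
At equilibrium [HA] = 0.488 − 3.47 × 10^-5 = 4.88 × 10^-1 M
Ka = [H+][A-]/[HA] = (3.47 × 10^-5)² / 4.88 × 10^-1 = 2.5 × 10^-9

Ka = 2.5 × 10^-9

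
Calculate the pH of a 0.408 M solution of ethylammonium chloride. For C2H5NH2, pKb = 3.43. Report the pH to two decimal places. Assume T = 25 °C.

C2H5NH3+ is the conjugate acid of the weak base C2H5NH2.
Kb = 10^(−3.43) = 3.72 × 10^-4
Ka = Kw/Kb = 1.0×10^-14 / 3.72 × 10^-4 = 2.69 × 10^-11
Ka = x²/(0.408 − x) = 2.69 × 10^-11
Assume x ≪ 0.408: x ≈ √(2.69 × 10^-11 × 0.408) = 3.31 × 10^-6 M
(x/C₀ = 0.00081% < 5%, so the approximation holds.)
pH = −log[H+] = −log(3.31 × 10^-6) = 5.48

pH = 5.48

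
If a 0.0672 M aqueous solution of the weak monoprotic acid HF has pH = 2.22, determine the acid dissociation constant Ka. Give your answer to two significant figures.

Ka = 5.9 × 10^-4

[H+] = 10^(-2.22) = 6.03 × 10^-3 M
At equilibrium [HA] = 0.0672 − 6.03 × 10^-3 = 6.12 × 10^-2 M
Ka = [H+][A-]/[HA] = (6.03 × 10^-3)² / 6.12 × 10^-2 = 5.9 × 10^-4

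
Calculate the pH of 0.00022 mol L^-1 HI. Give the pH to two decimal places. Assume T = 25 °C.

HI is a strong acid and dissociates completely, so [H+] = 0.00022 M.
pH = -log(0.00022) = 3.66

pH = 3.66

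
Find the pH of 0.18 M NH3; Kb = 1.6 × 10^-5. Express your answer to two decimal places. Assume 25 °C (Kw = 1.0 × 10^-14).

NH3 + H2O ⇌ NH4+ + OH-
From the ICE table, Kb = [OH-]²/(0.18 − [OH-]) = 1.6 × 10^-5.
Assume [OH-] ≪ 0.18: [OH-] ≈ √(1.6 × 10^-5 × 0.18) = 1.70 × 10^-3 M
pOH = 2.77, so pH = 14.00 − pOH = 11.23

pH = 11.23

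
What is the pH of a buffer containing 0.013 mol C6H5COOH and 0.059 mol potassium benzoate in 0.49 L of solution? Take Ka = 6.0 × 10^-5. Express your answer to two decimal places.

pH = 4.88

pKa = −log(6.0 × 10^-5) = 4.222
pH = pKa + log([A⁻]/[HA]) = 4.222 + log(0.059/0.013)
pH = 4.222 + (+0.657) = 4.88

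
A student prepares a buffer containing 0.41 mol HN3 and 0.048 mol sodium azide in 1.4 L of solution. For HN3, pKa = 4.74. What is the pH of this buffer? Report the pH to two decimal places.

pH = 3.81

Henderson–Hasselbalch: pH = pKa + log([N3-]/[HN3]) = 4.74 + log(0.048/0.41)
pH = 4.74 + (-0.932) = 3.81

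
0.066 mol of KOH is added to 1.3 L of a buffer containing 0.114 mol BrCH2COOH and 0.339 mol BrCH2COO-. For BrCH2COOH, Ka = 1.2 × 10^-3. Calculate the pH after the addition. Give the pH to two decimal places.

pH = 3.85

OH- converts BrCH2COOH to BrCH2COO-: BrCH2COOH → 0.048 mol, BrCH2COO- → 0.405 mol.
pKa = −log(1.2 × 10^-3) = 2.921
pH = pKa + log([A⁻]/[HA]) = 2.921 + log(0.405/0.048) = 2.921 +0.926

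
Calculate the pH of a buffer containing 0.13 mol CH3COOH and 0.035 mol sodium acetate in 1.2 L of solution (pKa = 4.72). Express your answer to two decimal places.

pH = 4.15

Henderson–Hasselbalch: pH = pKa + log([CH3COO-]/[CH3COOH]) = 4.72 + log(0.035/0.13)
pH = 4.72 + (-0.570) = 4.15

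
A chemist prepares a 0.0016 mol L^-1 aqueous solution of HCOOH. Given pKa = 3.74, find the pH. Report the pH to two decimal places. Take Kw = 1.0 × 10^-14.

HCOOH ⇌ HCOO- + H+
Ka = 10^(−3.74) = 1.82 × 10^-4
Let x = [H+] at equilibrium. Ka = x²/(0.0016 − x).
Here C₀/Ka ≈ 8.79, so the small-x approximation fails. Use the quadratic:
x = [−0.000182 + √(0.000182² + 1.16e-06)]/2 = 4.56 × 10^-4 M
pH = −log[H+] = −log(4.56 × 10^-4) = 3.34

pH = 3.34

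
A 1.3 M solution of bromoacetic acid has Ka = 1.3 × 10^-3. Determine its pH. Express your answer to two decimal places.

BrCH2COOH ⇌ BrCH2COO- + H+
From the ICE table, Ka = x²/(1.3 − x) = 1.3 × 10^-3.
Assume x ≪ 1.3: x ≈ √(1.3 × 10^-3 × 1.3) = 4.11 × 10^-2 M
Check: 3.2% ionized — well under 5%, approximation valid.
pH = −log[H+] = −log(4.11 × 10^-2) = 1.39

pH = 1.39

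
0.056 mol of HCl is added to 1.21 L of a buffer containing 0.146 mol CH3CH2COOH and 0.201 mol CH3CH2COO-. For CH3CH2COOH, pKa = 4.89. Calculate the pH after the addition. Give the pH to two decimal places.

pH = 4.75

Added H+ converts CH3CH2COO- to CH3CH2COOH: CH3CH2COOH → 0.202 mol, CH3CH2COO- → 0.145 mol.
Henderson–Hasselbalch with mole ratio 0.145/0.202: pH = 4.89 + (-0.144)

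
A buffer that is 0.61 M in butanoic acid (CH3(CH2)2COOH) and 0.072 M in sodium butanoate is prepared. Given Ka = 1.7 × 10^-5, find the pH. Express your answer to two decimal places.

pH = 3.84

pKa = −log(1.7 × 10^-5) = 4.770
Using pH = pKa + log([base]/[acid]) with [base]/[acid] = 0.072/0.61:
pH = 4.770 + (-0.928) = 3.84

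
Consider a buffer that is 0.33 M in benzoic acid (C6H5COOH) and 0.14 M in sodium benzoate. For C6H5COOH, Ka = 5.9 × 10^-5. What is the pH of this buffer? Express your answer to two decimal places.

pKa = −log(5.9 × 10^-5) = 4.229
Henderson–Hasselbalch: pH = pKa + log([C6H5COO-]/[C6H5COOH]) = 4.229 + log(0.14/0.33)
pH = 4.229 + (-0.372) = 3.86

pH = 3.86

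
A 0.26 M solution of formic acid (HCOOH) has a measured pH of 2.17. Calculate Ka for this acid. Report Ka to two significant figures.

[H+] = 10^(-2.17) = 6.76 × 10^-3 M
At equilibrium [HA] = 0.26 − 6.76 × 10^-3 = 2.53 × 10^-1 M
Ka = [H+][A-]/[HA] = (6.76 × 10^-3)² / 2.53 × 10^-1 = 1.8 × 10^-4

Ka = 1.8 × 10^-4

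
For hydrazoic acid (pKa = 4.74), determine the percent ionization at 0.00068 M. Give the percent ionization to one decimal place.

HN3 ⇌ N3- + H+; let x = [H+] at equilibrium.
Ka = 10^(−4.74) = 1.82 × 10^-5
Ka = x²/(C₀ − x); solving the quadratic gives x = 1.03 × 10^-4 M.
Fraction ionized = 1.03 × 10^-4 / 0.00068 = 0.1515 → 15.1%

15.1%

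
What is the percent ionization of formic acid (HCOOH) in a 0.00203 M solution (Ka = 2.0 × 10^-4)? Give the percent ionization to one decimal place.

HCOOH ⇌ HCOO- + H+; let x = [H+] at equilibrium.
Solve x² + 0.0002x − 4.06e-07 = 0 → x = 5.45 × 10^-4 M
Fraction ionized = 5.45 × 10^-4 / 0.00203 = 0.2685 → 26.8%

26.8%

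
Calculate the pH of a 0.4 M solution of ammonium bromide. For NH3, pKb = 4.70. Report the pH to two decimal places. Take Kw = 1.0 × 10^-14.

pH = 4.85

NH4+ is the conjugate acid of the weak base NH3.
Kb = 10^(−4.70) = 2.00 × 10^-5
Ka = Kw/Kb = 1.0×10^-14 / 2.00 × 10^-5 = 5.00 × 10^-10
Ka = x²/(0.4 − x) = 5.00 × 10^-10
Since Ka ≪ C₀, x ≈ √(Ka·C₀) = 1.41 × 10^-5 M.
pH = −log[H+] = −log(1.41 × 10^-5) = 4.85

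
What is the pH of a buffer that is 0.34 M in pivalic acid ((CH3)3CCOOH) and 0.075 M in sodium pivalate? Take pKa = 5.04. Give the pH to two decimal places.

Henderson–Hasselbalch: pH = pKa + log([(CH3)3CCOO-]/[(CH3)3CCOOH]) = 5.04 + log(0.075/0.34)
pH = 5.04 + (-0.656) = 4.38

pH = 4.38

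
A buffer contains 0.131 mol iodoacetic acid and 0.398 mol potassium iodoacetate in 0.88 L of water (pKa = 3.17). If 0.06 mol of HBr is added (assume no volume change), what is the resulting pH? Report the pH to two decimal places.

pH = 3.42

After neutralization: n(ICH2COOH) = 0.191 mol, n(ICH2COO-) = 0.338 mol.
pH = pKa + log([A⁻]/[HA]) = 3.17 + log(0.338/0.191) = 3.17 +0.248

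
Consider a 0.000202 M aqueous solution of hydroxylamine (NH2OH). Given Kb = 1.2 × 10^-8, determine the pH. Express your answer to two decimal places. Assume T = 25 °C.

pH = 8.19

NH2OH + H2O ⇌ NH3OH+ + OH-
From the ICE table, Kb = [OH-]²/(0.000202 − [OH-]) = 1.2 × 10^-8.
Assume [OH-] ≪ 0.000202: [OH-] ≈ √(1.2 × 10^-8 × 0.000202) = 1.56 × 10^-6 M
Check: 0.77% ionized — well under 5%, approximation valid.
pOH = −log(1.56 × 10^-6) = 5.81; pH = 14.00 − 5.81 = 8.19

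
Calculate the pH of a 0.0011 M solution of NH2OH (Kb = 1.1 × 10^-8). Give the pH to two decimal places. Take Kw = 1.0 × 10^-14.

pH = 8.54

NH2OH + H2O ⇌ NH3OH+ + OH-
Kb = [OH-]²/(0.0011 − [OH-]) = 1.1 × 10^-8
Assume [OH-] ≪ 0.0011: [OH-] ≈ √(1.1 × 10^-8 × 0.0011) = 3.48 × 10^-6 M
pOH = 5.46, so pH = 14.00 − pOH = 8.54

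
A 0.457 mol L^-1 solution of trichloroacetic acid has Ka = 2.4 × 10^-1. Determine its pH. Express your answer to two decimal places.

pH = 0.63

Cl3CCOOH ⇌ Cl3CCOO- + H+
Ka = x²/(0.457 − x) = 2.4 × 10^-1
Here C₀/Ka ≈ 1.9, so the small-x approximation fails. Use the quadratic:
x = (−Ka + √(Ka² + 4·Ka·C₀))/2 = 2.32 × 10^-1 M
pH = −log[H+] = −log(2.32 × 10^-1) = 0.63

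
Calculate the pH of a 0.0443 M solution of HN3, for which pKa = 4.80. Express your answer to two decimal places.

pH = 3.08

HN3 ⇌ N3- + H+
Ka = 10^(−4.80) = 1.58 × 10^-5
From the ICE table, Ka = x²/(0.0443 − x) = 1.58 × 10^-5.
Assume x ≪ 0.0443: x ≈ √(1.58 × 10^-5 × 0.0443) = 8.37 × 10^-4 M
Check: 1.9% ionized — well under 5%, approximation valid.
pH = −log(8.37 × 10^-4) = 3.08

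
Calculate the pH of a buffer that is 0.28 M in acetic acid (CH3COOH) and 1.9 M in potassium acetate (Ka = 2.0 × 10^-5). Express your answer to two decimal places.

pKa = −log(2.0 × 10^-5) = 4.699
Using pH = pKa + log([base]/[acid]) with [base]/[acid] = 1.9/0.28:
pH = 4.699 + (+0.832) = 5.53

pH = 5.53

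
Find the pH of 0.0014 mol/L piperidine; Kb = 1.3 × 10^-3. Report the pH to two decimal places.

C5H10NH + H2O ⇌ C5H10NH2+ + OH-
Kb = [OH-]²/(0.0014 − [OH-]) = 1.3 × 10^-3
[OH-] is not negligible relative to C₀; solve [OH-]² + 0.0013·[OH-] − 1.82e-06 = 0.
[OH-] = [−0.0013 + √(0.0013² + 7.28e-06)]/2 = 8.47 × 10^-4 M
pOH = −log(8.47 × 10^-4) = 3.07; pH = 14.00 − 3.07 = 10.93

pH = 10.93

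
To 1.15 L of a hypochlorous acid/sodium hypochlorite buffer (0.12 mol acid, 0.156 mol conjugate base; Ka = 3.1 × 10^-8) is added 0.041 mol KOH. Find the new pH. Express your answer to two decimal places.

pH = 7.91

OH- converts HOCl to OCl-: HOCl → 0.079 mol, OCl- → 0.197 mol.
pKa = −log(3.1 × 10^-8) = 7.509
Henderson–Hasselbalch with mole ratio 0.197/0.079: pH = 7.509 + (+0.397)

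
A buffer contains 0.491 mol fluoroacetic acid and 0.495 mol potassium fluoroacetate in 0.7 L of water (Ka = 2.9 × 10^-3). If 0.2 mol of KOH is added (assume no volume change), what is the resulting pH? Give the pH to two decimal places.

pH = 2.92

OH- converts FCH2COOH to FCH2COO-: FCH2COOH → 0.291 mol, FCH2COO- → 0.695 mol.
pKa = −log(2.9 × 10^-3) = 2.538
pH = pKa + log([A⁻]/[HA]) = 2.538 + log(0.695/0.291) = 2.538 +0.378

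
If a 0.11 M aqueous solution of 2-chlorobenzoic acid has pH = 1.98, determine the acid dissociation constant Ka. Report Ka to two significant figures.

Ka = 1.1 × 10^-3

[H+] = 10^(-1.98) = 1.05 × 10^-2 M
At equilibrium [HA] = 0.11 − 1.05 × 10^-2 = 9.95 × 10^-2 M
Ka = [H+][A-]/[HA] = (1.05 × 10^-2)² / 9.95 × 10^-2 = 1.1 × 10^-3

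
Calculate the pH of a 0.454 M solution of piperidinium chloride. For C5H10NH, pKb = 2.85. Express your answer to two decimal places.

pH = 5.75

C5H10NH2+ is the conjugate acid of the weak base C5H10NH.
Kb = 10^(−2.85) = 1.41 × 10^-3
Ka = Kw/Kb = 1.0×10^-14 / 1.41 × 10^-3 = 7.09 × 10^-12
Let x = [H+] at equilibrium. Ka = x²/(0.454 − x).
Neglecting x in the denominator: x = √(7.09 × 10^-12 × 0.454) = 1.79 × 10^-6 M
pH = −log(1.79 × 10^-6) = 5.75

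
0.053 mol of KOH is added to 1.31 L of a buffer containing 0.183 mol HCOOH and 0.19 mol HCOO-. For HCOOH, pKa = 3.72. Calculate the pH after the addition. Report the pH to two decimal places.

pH = 3.99

After neutralization: n(HCOOH) = 0.13 mol, n(HCOO-) = 0.243 mol.
Henderson–Hasselbalch with mole ratio 0.243/0.13: pH = 3.72 + (+0.272)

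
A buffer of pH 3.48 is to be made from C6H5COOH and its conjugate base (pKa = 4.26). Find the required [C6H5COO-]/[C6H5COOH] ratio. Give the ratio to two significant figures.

pH = pKa + log(r) ⇒ log(r) = 3.48 − 4.26 = -0.78
r = [C6H5COO-]/[C6H5COOH] = 10^(-0.78) = 0.166

ratio = 0.17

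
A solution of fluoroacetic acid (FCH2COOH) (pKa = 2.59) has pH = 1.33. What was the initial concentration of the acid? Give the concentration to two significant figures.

C₀ = 9.0 × 10^-1 M

[H+] = 10^(-1.33) = 4.68 × 10^-2 M = x
Ka = 10^(−2.59) = 2.57 × 10^-3
Ka = x²/(C₀ − x) ⇒ C₀ = x + x²/Ka
C₀ = 4.68 × 10^-2 + (4.68 × 10^-2)²/(2.57 × 10^-3) = 8.99 × 10^-1 M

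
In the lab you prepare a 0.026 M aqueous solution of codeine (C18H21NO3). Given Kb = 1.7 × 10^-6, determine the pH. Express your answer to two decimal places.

pH = 10.32

C18H21NO3 + H2O ⇌ C18H22NO3+ + OH-
Kb = [OH-]²/(0.026 − [OH-]) = 1.7 × 10^-6
Assume [OH-] ≪ 0.026: [OH-] ≈ √(1.7 × 10^-6 × 0.026) = 2.10 × 10^-4 M
Check: 0.81% ionized — well under 5%, approximation valid.
pOH = −log(2.10 × 10^-4) = 3.68; pH = 14.00 − 3.68 = 10.32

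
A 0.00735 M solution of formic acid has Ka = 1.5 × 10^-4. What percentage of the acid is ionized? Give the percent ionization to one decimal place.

HCOOH ⇌ HCOO- + H+; let x = [H+] at equilibrium.
Ka = x²/(C₀ − x); solving the quadratic gives x = 9.78 × 10^-4 M.
% ionization = x/C₀ × 100% = 9.78 × 10^-4/0.00735 × 100% = 13.3%

13.3%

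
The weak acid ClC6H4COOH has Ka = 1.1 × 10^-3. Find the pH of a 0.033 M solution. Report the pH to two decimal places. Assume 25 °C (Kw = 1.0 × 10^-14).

ClC6H4COOH ⇌ ClC6H4COO- + H+
From the ICE table, Ka = x²/(0.033 − x) = 1.1 × 10^-3.
Here C₀/Ka ≈ 30, so the small-x approximation fails. Use the quadratic:
x = [−0.0011 + √(0.0011² + 0.000145)]/2 = 5.50 × 10^-3 M
pH = −log[H+] = −log(5.50 × 10^-3) = 2.26

pH = 2.26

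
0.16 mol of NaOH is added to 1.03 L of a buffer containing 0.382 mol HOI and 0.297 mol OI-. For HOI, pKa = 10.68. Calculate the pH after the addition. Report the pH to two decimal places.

pH = 10.99

After neutralization: n(HOI) = 0.222 mol, n(OI-) = 0.457 mol.
Henderson–Hasselbalch with mole ratio 0.457/0.222: pH = 10.68 + (+0.314)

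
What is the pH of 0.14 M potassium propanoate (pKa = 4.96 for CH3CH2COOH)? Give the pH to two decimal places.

CH3CH2COO- is the conjugate base of the weak acid CH3CH2COOH.
Ka = 10^(−4.96) = 1.10 × 10^-5
Kb = Kw/Ka = 1.0×10^-14 / 1.10 × 10^-5 = 9.09 × 10^-10
Let x = [OH-] at equilibrium. Kb = x²/(0.14 − x).
Neglecting x in the denominator: x = √(9.09 × 10^-10 × 0.14) = 1.13 × 10^-5 M
pOH = −log(1.13 × 10^-5) = 4.95; pH = 14.00 − 4.95 = 9.05

pH = 9.05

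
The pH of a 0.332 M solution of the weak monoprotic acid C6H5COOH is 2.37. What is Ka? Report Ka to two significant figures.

Ka = 5.6 × 10^-5

[H+] = 10^(-2.37) = 4.27 × 10^-3 M
At equilibrium [HA] = 0.332 − 4.27 × 10^-3 = 3.28 × 10^-1 M
Ka = [H+][A-]/[HA] = (4.27 × 10^-3)² / 3.28 × 10^-1 = 5.6 × 10^-5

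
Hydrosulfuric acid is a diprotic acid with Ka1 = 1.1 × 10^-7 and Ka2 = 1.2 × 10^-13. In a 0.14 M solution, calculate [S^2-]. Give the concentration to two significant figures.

1.2 × 10^-13 M

First ionization gives [H+] ≈ [HS-] = 1.24 × 10^-4 M.
Second step: Ka2 = [H+][S^2-]/[HS-] ≈ [S^2-] (since [H+] ≈ [HS-]).
So [S^2-] ≈ Ka2.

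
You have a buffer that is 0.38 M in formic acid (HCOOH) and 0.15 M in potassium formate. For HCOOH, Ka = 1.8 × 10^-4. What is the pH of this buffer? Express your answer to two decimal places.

pKa = −log(1.8 × 10^-4) = 3.745
pH = pKa + log([A⁻]/[HA]) = 3.745 + log(0.15/0.38)
pH = 3.745 + (-0.404) = 3.34

pH = 3.34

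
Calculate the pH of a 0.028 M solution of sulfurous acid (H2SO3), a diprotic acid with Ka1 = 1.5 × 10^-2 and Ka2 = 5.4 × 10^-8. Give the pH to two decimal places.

pH = 1.84

Since Ka1 ≫ Ka2, the first ionization dominates [H+].
Ka1 = x²/(0.028 − x) = 1.5 × 10^-2
Solving the quadratic: x = (−Ka1 + √(Ka1² + 4·Ka1·C₀))/2 = 1.43 × 10^-2 M
pH = −log(1.43 × 10^-2) = 1.84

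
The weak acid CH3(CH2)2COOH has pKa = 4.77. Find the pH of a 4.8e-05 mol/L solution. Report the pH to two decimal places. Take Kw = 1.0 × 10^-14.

pH = 4.67

CH3(CH2)2COOH ⇌ CH3(CH2)2COO- + H+
Ka = 10^(−4.77) = 1.70 × 10^-5
Ka = x²/(4.8e-05 − x) = 1.70 × 10^-5
Here C₀/Ka ≈ 2.82, so the small-x approximation fails. Use the quadratic:
x = [−1.7e-05 + √(1.7e-05² + 3.26e-09)]/2 = 2.13 × 10^-5 M
pH = −log[H+] = −log(2.13 × 10^-5) = 4.67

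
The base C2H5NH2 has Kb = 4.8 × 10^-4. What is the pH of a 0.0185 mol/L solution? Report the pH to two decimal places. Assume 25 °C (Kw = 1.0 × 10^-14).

pH = 11.44

C2H5NH2 + H2O ⇌ C2H5NH3+ + OH-
Let x = [OH-] at equilibrium. Kb = x²/(0.0185 − x).
The 5% rule fails; solving x² + Kb·x − Kb·C₀ = 0 exactly:
x = [−0.00048 + √(0.00048² + 3.55e-05)]/2 = 2.75 × 10^-3 M
pOH = 2.56, so pH = 14.00 − pOH = 11.44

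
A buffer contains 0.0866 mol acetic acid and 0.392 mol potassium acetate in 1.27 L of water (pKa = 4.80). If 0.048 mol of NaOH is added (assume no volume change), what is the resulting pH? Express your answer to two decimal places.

pH = 5.86

OH- converts CH3COOH to CH3COO-: CH3COOH → 0.0386 mol, CH3COO- → 0.44 mol.
pH = pKa + log([A⁻]/[HA]) = 4.80 + log(0.44/0.0386) = 4.80 +1.057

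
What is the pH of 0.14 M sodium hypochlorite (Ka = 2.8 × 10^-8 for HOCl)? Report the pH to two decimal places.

OCl- is the conjugate base of the weak acid HOCl.
Kb = Kw/Ka = 1.0×10^-14 / 2.8 × 10^-8 = 3.57 × 10^-7
From the ICE table, Kb = [OH-]²/(0.14 − [OH-]) = 3.57 × 10^-7.
Since Kb ≪ C₀, [OH-] ≈ √(Kb·C₀) = 2.24 × 10^-4 M.
([OH-]/C₀ = 0.16% < 5%, so the approximation holds.)
pOH = −log(2.24 × 10^-4) = 3.65; pH = 14.00 − 3.65 = 10.35

pH = 10.35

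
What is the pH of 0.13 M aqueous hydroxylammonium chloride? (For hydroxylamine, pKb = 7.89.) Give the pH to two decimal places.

pH = 3.50

NH3OH+ is the conjugate acid of the weak base NH2OH.
Kb = 10^(−7.89) = 1.29 × 10^-8
Ka = Kw/Kb = 1.0×10^-14 / 1.29 × 10^-8 = 7.75 × 10^-7
From the ICE table, Ka = [H+]²/(0.13 − [H+]) = 7.75 × 10^-7.
Assume [H+] ≪ 0.13: [H+] ≈ √(7.75 × 10^-7 × 0.13) = 3.17 × 10^-4 M
([H+]/C₀ = 0.24% < 5%, so the approximation holds.)
pH = −log[H+] = −log(3.17 × 10^-4) = 3.50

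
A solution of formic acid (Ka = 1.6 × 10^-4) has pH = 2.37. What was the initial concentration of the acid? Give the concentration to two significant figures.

[H+] = 10^(-2.37) = 4.27 × 10^-3 M = x
Ka = x²/(C₀ − x) ⇒ C₀ = x + x²/Ka
C₀ = 4.27 × 10^-3 + (4.27 × 10^-3)²/(1.6 × 10^-4) = 1.18 × 10^-1 M

C₀ = 1.2 × 10^-1 M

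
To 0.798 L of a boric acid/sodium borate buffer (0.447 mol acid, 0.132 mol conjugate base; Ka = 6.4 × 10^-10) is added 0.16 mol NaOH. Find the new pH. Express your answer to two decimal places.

OH- converts B(OH)3 to B(OH)4-: B(OH)3 → 0.287 mol, B(OH)4- → 0.292 mol.
pKa = −log(6.4 × 10^-10) = 9.194
pH = pKa + log([A⁻]/[HA]) = 9.194 + log(0.292/0.287) = 9.194 +0.008

pH = 9.20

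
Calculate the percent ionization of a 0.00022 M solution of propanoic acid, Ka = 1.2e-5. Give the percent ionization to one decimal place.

CH3CH2COOH ⇌ CH3CH2COO- + H+; let x = [H+] at equilibrium.
Solve x² + 1.2e-05x − 2.64e-09 = 0 → x = 4.57 × 10^-5 M
% ionization = x/C₀ × 100% = 4.57 × 10^-5/0.00022 × 100% = 20.8%

20.8%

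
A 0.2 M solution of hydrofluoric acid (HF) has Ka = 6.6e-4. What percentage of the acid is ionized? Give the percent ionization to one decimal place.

HF ⇌ F- + H+; let x = [H+] at equilibrium.
Solve x² + 0.00066x − 0.000132 = 0 → x = 1.12 × 10^-2 M
% ionization = x/C₀ × 100% = 1.12 × 10^-2/0.2 × 100% = 5.6%

5.6%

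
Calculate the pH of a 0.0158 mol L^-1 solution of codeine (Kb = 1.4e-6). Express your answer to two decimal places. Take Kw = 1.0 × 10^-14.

pH = 10.17

C18H21NO3 + H2O ⇌ C18H22NO3+ + OH-
From the ICE table, Kb = [OH-]²/(0.0158 − [OH-]) = 1.4 × 10^-6.
Assume [OH-] ≪ 0.0158: [OH-] ≈ √(1.4 × 10^-6 × 0.0158) = 1.49 × 10^-4 M
pOH = 3.83, so pH = 14.00 − pOH = 10.17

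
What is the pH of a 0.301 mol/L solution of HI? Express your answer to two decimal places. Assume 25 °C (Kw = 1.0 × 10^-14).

HI is a strong acid and dissociates completely, so [H+] = 0.301 M.
pH = -log(0.301) = 0.52

pH = 0.52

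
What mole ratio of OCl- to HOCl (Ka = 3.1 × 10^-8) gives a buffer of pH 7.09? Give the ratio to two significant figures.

ratio = 0.38

pKa = -log(3.1 × 10^-8) = 7.509
pH = pKa + log(r) ⇒ log(r) = 7.09 − 7.509 = -0.419
r = [OCl-]/[HOCl] = 10^(-0.419) = 0.381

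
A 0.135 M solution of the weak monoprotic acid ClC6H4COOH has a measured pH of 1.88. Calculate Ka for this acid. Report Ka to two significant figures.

[H+] = 10^(-1.88) = 1.32 × 10^-2 M
At equilibrium [HA] = 0.135 − 1.32 × 10^-2 = 1.22 × 10^-1 M
Ka = [H+][A-]/[HA] = (1.32 × 10^-2)² / 1.22 × 10^-1 = 1.4 × 10^-3

Ka = 1.4 × 10^-3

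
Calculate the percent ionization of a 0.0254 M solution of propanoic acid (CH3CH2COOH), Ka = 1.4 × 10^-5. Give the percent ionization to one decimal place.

2.3%

CH3CH2COOH ⇌ CH3CH2COO- + H+; let x = [H+] at equilibrium.
x ≈ √(Ka·C₀) = √(1.4 × 10^-5 × 0.0254) = 5.96 × 10^-4 M
Fraction ionized = 5.96 × 10^-4 / 0.0254 = 0.0235 → 2.3%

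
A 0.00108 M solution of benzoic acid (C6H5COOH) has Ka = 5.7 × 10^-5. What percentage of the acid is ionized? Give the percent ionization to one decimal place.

C6H5COOH ⇌ C6H5COO- + H+; let x = [H+] at equilibrium.
Ka = x²/(C₀ − x); solving the quadratic gives x = 2.21 × 10^-4 M.
% ionization = x/C₀ × 100% = 2.21 × 10^-4/0.00108 × 100% = 20.5%

20.5%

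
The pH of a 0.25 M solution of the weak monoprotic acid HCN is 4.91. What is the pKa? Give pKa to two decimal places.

[H+] = 10^(-4.91) = 1.23 × 10^-5 M
At equilibrium [HA] = 0.25 − 1.23 × 10^-5 = 2.50 × 10^-1 M
Ka = [H+][A-]/[HA] = (1.23 × 10^-5)² / 2.50 × 10^-1 = 6.05 × 10^-10
pKa = -log(6.05 × 10^-10) = 9.22

pKa = 9.22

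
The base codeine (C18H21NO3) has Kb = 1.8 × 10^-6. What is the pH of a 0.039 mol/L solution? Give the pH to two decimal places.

C18H21NO3 + H2O ⇌ C18H22NO3+ + OH-
From the ICE table, Kb = [OH-]²/(0.039 − [OH-]) = 1.8 × 10^-6.
Assume [OH-] ≪ 0.039: [OH-] ≈ √(1.8 × 10^-6 × 0.039) = 2.65 × 10^-4 M
pOH = −log(2.65 × 10^-4) = 3.58; pH = 14.00 − 3.58 = 10.42

pH = 10.42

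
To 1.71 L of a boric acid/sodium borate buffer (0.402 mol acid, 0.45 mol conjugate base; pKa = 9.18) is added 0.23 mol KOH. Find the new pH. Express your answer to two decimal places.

After neutralization: n(B(OH)3) = 0.172 mol, n(B(OH)4-) = 0.68 mol.
Henderson–Hasselbalch with mole ratio 0.68/0.172: pH = 9.18 + (+0.597)

pH = 9.78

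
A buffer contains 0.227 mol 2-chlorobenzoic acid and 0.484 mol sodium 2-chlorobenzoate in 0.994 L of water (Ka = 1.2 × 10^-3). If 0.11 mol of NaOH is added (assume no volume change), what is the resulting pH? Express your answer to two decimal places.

After neutralization: n(ClC6H4COOH) = 0.117 mol, n(ClC6H4COO-) = 0.594 mol.
pKa = −log(1.2 × 10^-3) = 2.921
pH = pKa + log([A⁻]/[HA]) = 2.921 + log(0.594/0.117) = 2.921 +0.706

pH = 3.63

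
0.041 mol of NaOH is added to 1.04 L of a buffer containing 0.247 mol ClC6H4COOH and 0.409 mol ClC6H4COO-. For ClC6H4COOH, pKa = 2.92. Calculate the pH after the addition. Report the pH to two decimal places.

OH- converts ClC6H4COOH to ClC6H4COO-: ClC6H4COOH → 0.206 mol, ClC6H4COO- → 0.45 mol.
pH = pKa + log([A⁻]/[HA]) = 2.92 + log(0.45/0.206) = 2.92 +0.339

pH = 3.26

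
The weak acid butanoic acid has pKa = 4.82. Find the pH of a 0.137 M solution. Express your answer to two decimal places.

pH = 2.84

CH3(CH2)2COOH ⇌ CH3(CH2)2COO- + H+
Ka = 10^(−4.82) = 1.51 × 10^-5
From the ICE table, Ka = x²/(0.137 − x) = 1.51 × 10^-5.
Since Ka ≪ C₀, x ≈ √(Ka·C₀) = 1.44 × 10^-3 M.
Check: 1% ionized — well under 5%, approximation valid.
pH = −log[H+] = −log(1.44 × 10^-3) = 2.84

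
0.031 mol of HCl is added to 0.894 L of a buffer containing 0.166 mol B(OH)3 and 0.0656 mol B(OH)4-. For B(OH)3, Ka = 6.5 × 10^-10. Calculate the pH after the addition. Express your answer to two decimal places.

After neutralization: n(B(OH)3) = 0.197 mol, n(B(OH)4-) = 0.0346 mol.
pKa = −log(6.5 × 10^-10) = 9.187
Henderson–Hasselbalch with mole ratio 0.0346/0.197: pH = 9.187 + (-0.755)

pH = 8.43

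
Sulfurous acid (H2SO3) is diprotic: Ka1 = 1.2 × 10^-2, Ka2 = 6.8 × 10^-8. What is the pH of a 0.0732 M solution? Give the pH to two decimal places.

pH = 1.62

Ka1 ≫ Ka2, so treat the first dissociation as the only significant source of H+.
Ka1 = x²/(0.0732 − x) = 1.2 × 10^-2
Solving the quadratic: x = (−Ka1 + √(Ka1² + 4·Ka1·C₀))/2 = 2.42 × 10^-2 M
pH = −log(2.42 × 10^-2) = 1.62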